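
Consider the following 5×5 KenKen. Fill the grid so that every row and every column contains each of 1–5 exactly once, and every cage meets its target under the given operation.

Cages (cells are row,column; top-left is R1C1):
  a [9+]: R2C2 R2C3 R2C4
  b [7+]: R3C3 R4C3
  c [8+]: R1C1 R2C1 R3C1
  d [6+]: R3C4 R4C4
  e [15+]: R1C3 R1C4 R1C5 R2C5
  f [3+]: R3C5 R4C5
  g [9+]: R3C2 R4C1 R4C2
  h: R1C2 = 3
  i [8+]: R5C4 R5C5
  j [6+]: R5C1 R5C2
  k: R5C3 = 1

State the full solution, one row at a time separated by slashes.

Cage h is a single given cell, leaving R1C2 = 3.
Cage k is a single given cell, so R5C3 = 1.
Column 5 needs a 3, and only R5C5 is open for it.
Row 5 now contains 3, so R5C4 = 5.
The only place for 3 in column 4 is R2C4.
The only place for 1 in column 4 is R1C4.
Cage e needs sum 15; hence R1C3 = 5.
The 4 cells of cage e must have sum 15, which forces R1C5 = 4.
Cage e has sum 15, which forces R2C5 = 5.
4 is placed in row 1, so R1C1 = 2.
Cage c has sum 8, leaving R2C1 = 1.
Cage c needs sum 8, so R3C1 = 5.
Column 1 now contains 2, so R5C1 = 4.
Row 5 now contains 4, so R5C2 = 2.
2 is placed in column 2, leaving R2C2 = 4.
Cage a has sum 9, leaving R2C3 = 2.
The 3 cells of cage g must have sum 9; hence R3C2 = 1.
Row 3 now contains 1, which forces R3C5 = 2.
4 is placed in column 1, so R4C1 = 3.
The 3 cells of cage g must have sum 9; hence R4C2 = 5.
3 is placed in row 4; hence R4C3 = 4.
Row 4 now contains 4, so R4C4 = 2.
2 is placed in column 5, leaving R4C5 = 1.
Column 3 already has 4; hence R3C3 = 3.
Row 3 already has 2; hence R3C4 = 4.

2 3 5 1 4 / 1 4 2 3 5 / 5 1 3 4 2 / 3 5 4 2 1 / 4 2 1 5 3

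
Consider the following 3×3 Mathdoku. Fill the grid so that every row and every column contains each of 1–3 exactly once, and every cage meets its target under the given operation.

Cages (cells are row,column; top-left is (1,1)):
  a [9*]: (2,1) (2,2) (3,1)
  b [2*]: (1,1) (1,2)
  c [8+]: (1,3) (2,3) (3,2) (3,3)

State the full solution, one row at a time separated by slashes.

2 1 3 / 1 3 2 / 3 2 1

The 3 cells of cage a must have product 9, leaving (2,1) = 1.
Cage a has product 9; hence (2,2) = 3.
Row 2 now contains 3; hence (2,3) = 2.
Cage a has product 9; hence (3,1) = 3.
Cage c needs sum 8, which forces (3,2) = 2.
Row 3 already has 3, which forces (3,3) = 1.
Column 1 already has 1, which forces (1,1) = 2.
2 is placed in column 2, leaving (1,2) = 1.
1 is placed in column 3, which forces (1,3) = 3.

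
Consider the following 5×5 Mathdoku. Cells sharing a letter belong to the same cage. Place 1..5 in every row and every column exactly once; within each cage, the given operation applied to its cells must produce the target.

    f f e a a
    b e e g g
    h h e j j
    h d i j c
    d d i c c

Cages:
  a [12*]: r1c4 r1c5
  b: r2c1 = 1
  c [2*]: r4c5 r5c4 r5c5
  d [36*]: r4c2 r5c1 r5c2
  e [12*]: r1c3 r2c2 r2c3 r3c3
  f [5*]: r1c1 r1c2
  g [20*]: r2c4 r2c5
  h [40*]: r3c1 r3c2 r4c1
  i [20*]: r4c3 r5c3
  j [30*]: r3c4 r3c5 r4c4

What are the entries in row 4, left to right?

2 3 4 5 1

Cage b is a single given cell, which forces r2c1 = 1.
Row 2 already has 1, leaving r2c2 = 2.
Cage d needs product 36, so r4c2 = 3.
The 3 cells of cage c must have product 2; hence r4c5 = 1.
Cage d needs product 36, leaving r5c1 = 3.
Cage d needs product 36, leaving r5c2 = 4.
Row 5 now contains 4, which forces r5c3 = 5.
Cage c needs product 2, so r5c4 = 1.
Cage c has product 2, which forces r5c5 = 2.
Column 1 now contains 1, which forces r1c1 = 5.
Cage f needs two cells with product 5; hence r1c2 = 1.
Row 1 already has 1, leaving r1c3 = 2.
The 4 cells of cage e must have product 12, so r2c3 = 3.
Column 2 already has 4; hence r3c2 = 5.
Column 3 already has 2, leaving r3c3 = 1.
Row 3 now contains 5, so r3c5 = 3.
Column 3 now contains 5, which forces r4c3 = 4.
Cage a needs two cells with product 12; hence r1c4 = 3.
3 is placed in column 5, leaving r1c5 = 4.
Column 5 already has 4, which forces r2c5 = 5.
Cage h has product 40; hence r3c1 = 4.
3 is placed in row 3; hence r3c4 = 2.
Row 4 now contains 4, so r4c1 = 2.
The 3 cells of cage j must have product 30, so r4c4 = 5.
5 is placed in row 2, leaving r2c4 = 4.
Filled in: 5 1 2 3 4 / 1 2 3 4 5 / 4 5 1 2 3 / 2 3 4 5 1 / 3 4 5 1 2.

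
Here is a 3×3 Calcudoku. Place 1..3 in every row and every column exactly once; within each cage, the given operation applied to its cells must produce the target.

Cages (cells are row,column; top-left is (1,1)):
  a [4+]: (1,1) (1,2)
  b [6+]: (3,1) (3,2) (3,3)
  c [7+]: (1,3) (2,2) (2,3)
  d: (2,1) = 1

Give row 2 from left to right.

1 2 3

Cage d is a single given cell, which forces (2,1) = 1.
1 is placed in row 2, so (2,3) = 3.
Column 1 now contains 1, leaving (1,1) = 3.
Cage a needs two cells with sum 4, leaving (1,2) = 1.
3 is placed in column 3, so (1,3) = 2.
Row 2 now contains 3, leaving (2,2) = 2.
Column 1 already has 3, leaving (3,1) = 2.
Column 2 already has 2, which forces (3,2) = 3.
Column 3 now contains 2, leaving (3,3) = 1.
Completed grid: 3 1 2 / 1 2 3 / 2 3 1.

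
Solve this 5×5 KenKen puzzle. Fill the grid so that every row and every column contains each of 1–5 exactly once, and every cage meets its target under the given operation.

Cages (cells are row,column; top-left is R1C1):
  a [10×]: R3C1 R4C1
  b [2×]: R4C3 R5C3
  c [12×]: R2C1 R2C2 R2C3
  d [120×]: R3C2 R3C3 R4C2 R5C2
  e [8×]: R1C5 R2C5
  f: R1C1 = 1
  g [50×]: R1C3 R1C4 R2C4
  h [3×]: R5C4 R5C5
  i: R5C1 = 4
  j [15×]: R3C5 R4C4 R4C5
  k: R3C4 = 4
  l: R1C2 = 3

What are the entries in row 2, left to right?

3 1 4 5 2

Cage f is given, which forces R1C1 = 1.
Cage l is given, so R1C2 = 3.
The 3 cells of cage g must have product 50, leaving R1C3 = 5.
Cage g needs product 50, which forces R1C4 = 2.
Row 1 now contains 2; hence R1C5 = 4.
Cage g has product 50, which forces R2C4 = 5.
4 is placed in column 5; hence R2C5 = 2.
Cage k is given, leaving R3C4 = 4.
Cage i is a single given cell, leaving R5C1 = 4.
Column 1 now contains 4, leaving R2C1 = 3.
Cage d needs product 120, so R3C3 = 3.
Cage d has product 120; hence R4C2 = 4.
Column 2 now contains 4, which forces R2C2 = 1.
The 3 cells of cage c must have product 12, which forces R2C3 = 4.
Row 3 needs a 1, and only R3C5 is open for it.
Cage j needs product 15; hence R4C4 = 3.
The 3 cells of cage j must have product 15; hence R4C5 = 5.
Cage h's pair has product 3; hence R5C4 = 1.
1 is placed in column 5, which forces R5C5 = 3.
The two cells of cage a must have product 10, which forces R3C1 = 5.
Row 3 already has 5, leaving R3C2 = 2.
5 is placed in row 4; hence R4C1 = 2.
The two cells of cage b must have product 2, which forces R4C3 = 1.
Column 2 already has 2, so R5C2 = 5.
Row 5 now contains 1, so R5C3 = 2.
Filled in: 1 3 5 2 4 / 3 1 4 5 2 / 5 2 3 4 1 / 2 4 1 3 5 / 4 5 2 1 3.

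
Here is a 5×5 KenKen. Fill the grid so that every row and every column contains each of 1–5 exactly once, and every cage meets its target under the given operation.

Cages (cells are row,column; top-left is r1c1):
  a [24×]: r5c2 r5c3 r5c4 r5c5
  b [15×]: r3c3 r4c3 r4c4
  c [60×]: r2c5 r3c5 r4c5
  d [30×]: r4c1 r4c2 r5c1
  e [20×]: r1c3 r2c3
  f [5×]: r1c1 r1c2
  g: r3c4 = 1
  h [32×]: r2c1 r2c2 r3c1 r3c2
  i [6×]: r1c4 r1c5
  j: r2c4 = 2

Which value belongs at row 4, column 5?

Cage j is given, leaving r2c4 = 2.
Cage g is given, which forces r3c4 = 1.
2 is placed in column 4; hence r1c4 = 3.
Cage i's pair has product 6; hence r1c5 = 2.
Cage b has product 15, leaving r4c3 = 1.
Column 4 already has 3, leaving r4c4 = 5.
Column 4 already has 3, which forces r5c4 = 4.
The 3 cells of cage b must have product 15, so r3c3 = 3.
Cage d needs product 30, leaving r5c1 = 5.
Column 3 now contains 3, leaving r5c3 = 2.
5 is placed in column 1, leaving r1c1 = 1.
Cage f's pair has product 5; hence r1c2 = 5.
5 is placed in row 1, which forces r1c3 = 4.
Column 1 now contains 1, leaving r2c1 = 4.
4 is placed in row 2; hence r2c2 = 1.
Column 3 already has 4, which forces r2c3 = 5.
5 is placed in row 2, so r2c5 = 3.
Column 1 now contains 4, leaving r3c1 = 2.
Row 3 now contains 2, so r3c2 = 4.
Row 3 already has 4, leaving r3c5 = 5.
Column 1 already has 2, which forces r4c1 = 3.
3 is placed in row 4, which forces r4c2 = 2.
3 is placed in column 5, so r4c5 = 4.
1 is placed in column 2; hence r5c2 = 3.
3 is placed in column 5, so r5c5 = 1.
Completed grid: 1 5 4 3 2 / 4 1 5 2 3 / 2 4 3 1 5 / 3 2 1 5 4 / 5 3 2 4 1.

4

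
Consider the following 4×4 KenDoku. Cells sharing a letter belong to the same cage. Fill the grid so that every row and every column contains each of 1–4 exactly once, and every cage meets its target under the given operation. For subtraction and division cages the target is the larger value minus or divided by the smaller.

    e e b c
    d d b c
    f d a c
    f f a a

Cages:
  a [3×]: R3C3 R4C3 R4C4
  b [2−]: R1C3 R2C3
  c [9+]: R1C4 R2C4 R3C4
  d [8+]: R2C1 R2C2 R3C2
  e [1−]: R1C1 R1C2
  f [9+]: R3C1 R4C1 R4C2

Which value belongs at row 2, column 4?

4

Cage a needs product 3, so R3C3 = 1.
Cage a needs product 3, leaving R4C3 = 3.
The 3 cells of cage a must have product 3, which forces R4C4 = 1.
Cage f needs sum 9, which forces R3C1 = 3.
The only place for 1 in row 2 is R2C1.
Cage d has sum 8, leaving R2C2 = 3.
Cage d needs sum 8, so R3C2 = 4.
Row 3 already has 4, which forces R3C4 = 2.
Column 2 now contains 4, which forces R4C2 = 2.
Cage e needs two cells with difference 1, so R1C1 = 2.
Column 2 already has 3; hence R1C2 = 1.
Row 1 already has 2, which forces R1C3 = 4.
The 3 cells of cage c must have sum 9; hence R1C4 = 3.
Column 3 now contains 4, which forces R2C3 = 2.
Column 4 now contains 2; hence R2C4 = 4.
2 is placed in row 4, which forces R4C1 = 4.
Completed grid: 2 1 4 3 / 1 3 2 4 / 3 4 1 2 / 4 2 3 1.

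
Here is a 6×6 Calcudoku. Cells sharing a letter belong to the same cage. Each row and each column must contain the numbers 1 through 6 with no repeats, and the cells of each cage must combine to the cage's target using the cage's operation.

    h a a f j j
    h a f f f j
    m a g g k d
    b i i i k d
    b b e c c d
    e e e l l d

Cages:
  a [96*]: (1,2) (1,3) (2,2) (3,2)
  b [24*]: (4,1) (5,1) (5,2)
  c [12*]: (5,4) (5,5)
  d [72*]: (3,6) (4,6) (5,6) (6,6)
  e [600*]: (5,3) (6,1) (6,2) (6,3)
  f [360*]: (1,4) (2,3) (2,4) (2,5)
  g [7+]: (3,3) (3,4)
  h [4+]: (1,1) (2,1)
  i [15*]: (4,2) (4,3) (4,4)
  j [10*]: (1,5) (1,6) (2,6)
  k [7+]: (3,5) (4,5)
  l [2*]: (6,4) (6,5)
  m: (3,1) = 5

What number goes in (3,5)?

Cage m is given, leaving (3,1) = 5.
Cage e needs product 600, so (5,3) = 5.
Cage e needs product 600; hence (6,2) = 5.
The 3 cells of cage i must have product 15, so (4,4) = 5.
Cage f has product 360; hence (2,5) = 5.
Cage j has product 10, leaving (1,6) = 5.
In row 3, 2 can only go at (3,2), so (3,2) = 2.
Row 4 needs a 2, and only (4,1) is open for it.
In row 5, 1 can only go at (5,6), so (5,6) = 1.
The 3 cells of cage j must have product 10, leaving (1,5) = 1.
1 is placed in column 6, leaving (2,6) = 2.
Column 5 already has 1, leaving (6,5) = 2.
Row 1 now contains 1, which forces (1,1) = 3.
The two cells of cage h must have sum 4; hence (2,1) = 1.
3 is placed in column 1, which forces (5,1) = 4.
4 is placed in row 5; hence (5,2) = 3.
3 is placed in row 5, leaving (5,4) = 2.
3 is placed in row 5; hence (5,5) = 6.
4 is placed in column 1; hence (6,1) = 6.
Row 6 now contains 6, so (6,3) = 4.
Row 6 already has 2, leaving (6,4) = 1.
Row 6 already has 4; hence (6,6) = 3.
4 is placed in column 3, leaving (1,3) = 2.
3 is placed in column 2, leaving (4,2) = 1.
Cage i needs product 15; hence (4,3) = 3.
Row 4 now contains 3, which forces (4,5) = 4.
Row 4 already has 4; hence (4,6) = 6.
The 4 cells of cage f must have product 360, which forces (1,4) = 4.
Column 3 already has 3, which forces (2,3) = 6.
Cage f needs product 360, so (2,4) = 3.
Column 3 already has 3, which forces (3,3) = 1.
Cage g's pair has sum 7; hence (3,4) = 6.
4 is placed in column 5, leaving (3,5) = 3.
6 is placed in column 6; hence (3,6) = 4.
Row 1 already has 4; hence (1,2) = 6.
Row 2 now contains 6, so (2,2) = 4.
Filled in: 3 6 2 4 1 5 / 1 4 6 3 5 2 / 5 2 1 6 3 4 / 2 1 3 5 4 6 / 4 3 5 2 6 1 / 6 5 4 1 2 3.

3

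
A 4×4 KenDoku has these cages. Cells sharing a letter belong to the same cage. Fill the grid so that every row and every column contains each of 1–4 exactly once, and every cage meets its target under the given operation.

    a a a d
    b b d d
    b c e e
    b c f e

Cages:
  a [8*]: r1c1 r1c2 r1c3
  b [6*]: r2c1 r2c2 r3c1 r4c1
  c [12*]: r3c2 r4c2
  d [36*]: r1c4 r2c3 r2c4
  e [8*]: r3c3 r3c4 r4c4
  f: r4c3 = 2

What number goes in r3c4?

2

Cage d has product 36, so r1c4 = 3.
The 4 cells of cage b must have product 6, so r2c2 = 1.
Cage d needs product 36; hence r2c3 = 3.
Cage d needs product 36, leaving r2c4 = 4.
Cage f is a single given cell, leaving r4c3 = 2.
Row 4 already has 2, leaving r4c4 = 1.
Row 2 already has 3, leaving r2c1 = 2.
Cage b has product 6; hence r3c1 = 1.
The 3 cells of cage e must have product 8, leaving r3c3 = 4.
1 is placed in column 4, so r3c4 = 2.
1 is placed in row 4, so r4c1 = 3.
Row 4 now contains 3, which forces r4c2 = 4.
Column 1 now contains 1; hence r1c1 = 4.
Column 2 already has 4, leaving r1c2 = 2.
Column 3 now contains 4, so r1c3 = 1.
Row 3 now contains 4; hence r3c2 = 3.
Filled in: 4 2 1 3 / 2 1 3 4 / 1 3 4 2 / 3 4 2 1.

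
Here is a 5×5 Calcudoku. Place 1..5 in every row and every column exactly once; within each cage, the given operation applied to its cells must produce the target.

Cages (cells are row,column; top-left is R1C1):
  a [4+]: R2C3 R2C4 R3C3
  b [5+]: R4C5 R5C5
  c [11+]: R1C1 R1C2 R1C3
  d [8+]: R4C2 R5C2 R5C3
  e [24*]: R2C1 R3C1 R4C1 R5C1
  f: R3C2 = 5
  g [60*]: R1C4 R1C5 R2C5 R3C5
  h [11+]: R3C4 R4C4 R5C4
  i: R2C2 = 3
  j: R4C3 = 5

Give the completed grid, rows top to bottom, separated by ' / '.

Cage i is given, so R2C2 = 3.
Cage a needs sum 4, which forces R2C3 = 2.
The 3 cells of cage a must have sum 4, which forces R2C4 = 1.
Cage f is given, so R3C2 = 5.
Cage a needs sum 4, leaving R3C3 = 1.
J is a freebie, so R4C3 = 5.
The 3 cells of cage c must have sum 11; hence R1C1 = 5.
Cage c has sum 11; hence R1C2 = 2.
Column 3 already has 5, which forces R1C3 = 4.
Row 1 now contains 4, which forces R1C4 = 3.
3 is placed in row 1, leaving R1C5 = 1.
Row 2 already has 1, leaving R2C1 = 4.
Row 2 now contains 4, so R2C5 = 5.
Cage d has sum 8, which forces R5C3 = 3.
Cage h needs sum 11, leaving R5C4 = 5.
The 4 cells of cage g must have product 60; hence R3C5 = 4.
The two cells of cage b must have sum 5; hence R4C5 = 3.
Cage b's pair has sum 5, which forces R5C5 = 2.
Cage e needs product 24, which forces R3C1 = 3.
4 is placed in row 3, which forces R3C4 = 2.
Cage e needs product 24, so R4C1 = 2.
The 3 cells of cage h must have sum 11, which forces R4C4 = 4.
Row 5 already has 2, so R5C1 = 1.
Row 5 now contains 1; hence R5C2 = 4.
4 is placed in row 4, which forces R4C2 = 1.

5 2 4 3 1 / 4 3 2 1 5 / 3 5 1 2 4 / 2 1 5 4 3 / 1 4 3 5 2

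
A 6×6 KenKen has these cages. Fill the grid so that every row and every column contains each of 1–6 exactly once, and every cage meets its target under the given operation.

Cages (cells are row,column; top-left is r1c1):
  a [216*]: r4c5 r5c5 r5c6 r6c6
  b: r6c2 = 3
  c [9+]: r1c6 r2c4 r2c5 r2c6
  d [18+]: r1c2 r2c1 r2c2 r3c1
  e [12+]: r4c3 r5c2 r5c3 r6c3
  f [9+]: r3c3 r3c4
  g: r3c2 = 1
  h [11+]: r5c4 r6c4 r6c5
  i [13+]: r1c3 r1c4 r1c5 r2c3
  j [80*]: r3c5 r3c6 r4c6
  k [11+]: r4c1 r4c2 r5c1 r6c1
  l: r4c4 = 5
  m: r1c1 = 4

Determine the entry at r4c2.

Cage m is given, so r1c1 = 4.
Cage g is given, leaving r3c2 = 1.
Cage j has product 80, so r3c5 = 4.
Cage j has product 80; hence r3c6 = 5.
Cage l is given, which forces r4c4 = 5.
The 3 cells of cage j must have product 80; hence r4c6 = 4.
Cage b is a single given cell, so r6c2 = 3.
Column 2 already has 3, leaving r4c2 = 2.
Row 3 needs a 2, and only r3c1 is open for it.
Row 4 needs a 6, and only r4c5 is open for it.
Column 1 needs a 6, and only r2c1 is open for it.
The 4 cells of cage d must have sum 18, so r1c2 = 6.
Row 2 now contains 6; hence r2c2 = 4.
Column 2 already has 4; hence r5c2 = 5.
Cage e has sum 12; hence r4c3 = 1.
Cage k has sum 11; hence r6c1 = 5.
1 is placed in row 4; hence r4c1 = 3.
The 4 cells of cage k must have sum 11; hence r5c1 = 1.
Row 6 needs a 1, and only r6c5 is open for it.
Column 3 needs a 6, and only r3c3 is open for it.
Row 3 already has 6, which forces r3c4 = 3.
Column 3 needs a 3, and only r2c3 is open for it.
Cage i needs sum 13, which forces r1c3 = 5.
Cage i needs sum 13, which forces r1c4 = 2.
Cage i needs sum 13, which forces r1c5 = 3.
Cage c has sum 9, leaving r1c6 = 1.
Cage c has sum 9, which forces r2c4 = 1.
Row 2 already has 3, which forces r2c5 = 5.
Cage c has sum 9; hence r2c6 = 2.
Column 5 already has 3, which forces r5c5 = 2.
Column 6 already has 2, leaving r6c6 = 6.
Row 5 already has 2, which forces r5c3 = 4.
Cage h needs sum 11; hence r5c4 = 6.
Column 6 now contains 6, so r5c6 = 3.
Cage e needs sum 12, which forces r6c3 = 2.
6 is placed in row 6, leaving r6c4 = 4.
Completed grid: 4 6 5 2 3 1 / 6 4 3 1 5 2 / 2 1 6 3 4 5 / 3 2 1 5 6 4 / 1 5 4 6 2 3 / 5 3 2 4 1 6.

2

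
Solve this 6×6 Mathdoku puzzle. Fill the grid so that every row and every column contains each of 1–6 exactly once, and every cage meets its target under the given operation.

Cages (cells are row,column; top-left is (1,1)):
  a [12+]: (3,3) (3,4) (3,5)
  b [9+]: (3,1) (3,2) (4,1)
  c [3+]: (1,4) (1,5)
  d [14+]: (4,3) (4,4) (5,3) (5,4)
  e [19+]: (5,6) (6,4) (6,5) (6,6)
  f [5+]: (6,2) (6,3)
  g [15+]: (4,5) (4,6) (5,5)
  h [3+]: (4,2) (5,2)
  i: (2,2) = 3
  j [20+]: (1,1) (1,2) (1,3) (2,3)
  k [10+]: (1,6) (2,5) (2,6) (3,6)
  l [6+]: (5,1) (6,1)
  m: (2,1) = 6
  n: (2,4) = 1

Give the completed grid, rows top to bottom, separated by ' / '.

5 6 4 2 1 3 / 6 3 5 1 4 2 / 3 5 6 4 2 1 / 1 2 3 6 5 4 / 4 1 2 3 6 5 / 2 4 1 5 3 6

Cage m is a single given cell, so (2,1) = 6.
Cage i is a single given cell, so (2,2) = 3.
6 is placed in row 2; hence (2,3) = 5.
N is a freebie; hence (2,4) = 1.
Column 4 now contains 1, which forces (1,4) = 2.
Cage c needs two cells with sum 3, leaving (1,5) = 1.
Row 1 now contains 1, which forces (1,6) = 3.
Column 6 already has 3, which forces (3,6) = 1.
(4,2) and (5,2) in column 2 are {1, 2}, so (6,2) = 4.
Cage f's pair has sum 5; hence (6,3) = 1.
Cage b has sum 9; hence (4,1) = 1.
1 is placed in row 4, which forces (4,2) = 2.
1 is placed in column 1, leaving (5,1) = 4.
Column 2 now contains 2, leaving (5,2) = 1.
Column 1 now contains 4; hence (1,1) = 5.
The 4 cells of cage j must have sum 20, leaving (1,2) = 6.
Cage j has sum 20, so (1,3) = 4.
Column 2 now contains 6; hence (3,2) = 5.
4 is placed in column 3, so (4,3) = 3.
Cage d needs sum 14, so (5,3) = 2.
Cage l's pair has sum 6, leaving (6,1) = 2.
Column 1 now contains 2, which forces (3,1) = 3.
2 is placed in column 3, which forces (3,3) = 6.
Cage a needs sum 12, so (3,4) = 4.
Cage a needs sum 12, so (3,5) = 2.
4 is placed in column 4, leaving (4,4) = 6.
Cage e needs sum 19, which forces (5,6) = 5.
The 4 cells of cage e must have sum 19, which forces (6,6) = 6.
Column 5 already has 2, leaving (2,5) = 4.
Cage k has sum 10; hence (2,6) = 2.
The 3 cells of cage g must have sum 15; hence (4,5) = 5.
Column 6 already has 5, which forces (4,6) = 4.
Row 5 now contains 5, which forces (5,4) = 3.
Row 5 now contains 5, which forces (5,5) = 6.
3 is placed in column 4, so (6,4) = 5.
5 is placed in column 5, leaving (6,5) = 3.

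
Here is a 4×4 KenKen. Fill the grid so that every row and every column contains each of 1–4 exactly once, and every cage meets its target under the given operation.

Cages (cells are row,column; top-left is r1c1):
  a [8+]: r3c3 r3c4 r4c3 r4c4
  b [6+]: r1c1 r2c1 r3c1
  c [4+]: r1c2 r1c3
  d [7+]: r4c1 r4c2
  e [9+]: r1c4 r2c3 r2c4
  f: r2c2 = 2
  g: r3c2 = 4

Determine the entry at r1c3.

3

Cage f is given, so r2c2 = 2.
Cage g is given, leaving r3c2 = 4.
Column 2 now contains 4, leaving r4c2 = 3.
Column 2 now contains 3; hence r1c2 = 1.
Cage c's pair has sum 4, so r1c3 = 3.
Column 3 now contains 3, so r2c3 = 4.
Row 4 now contains 3, so r4c1 = 4.
Row 1 now contains 3, which forces r1c1 = 2.
Row 1 now contains 2; hence r1c4 = 4.
The 4 cells of cage a must have sum 8; hence r3c3 = 2.
The 4 cells of cage a must have sum 8; hence r3c4 = 3.
Cage a needs sum 8; hence r4c3 = 1.
Cage a has sum 8, leaving r4c4 = 2.
The 3 cells of cage b must have sum 6; hence r2c1 = 3.
3 is placed in column 4, leaving r2c4 = 1.
Row 3 already has 3, which forces r3c1 = 1.
The full grid is 2 1 3 4 / 3 2 4 1 / 1 4 2 3 / 4 3 1 2.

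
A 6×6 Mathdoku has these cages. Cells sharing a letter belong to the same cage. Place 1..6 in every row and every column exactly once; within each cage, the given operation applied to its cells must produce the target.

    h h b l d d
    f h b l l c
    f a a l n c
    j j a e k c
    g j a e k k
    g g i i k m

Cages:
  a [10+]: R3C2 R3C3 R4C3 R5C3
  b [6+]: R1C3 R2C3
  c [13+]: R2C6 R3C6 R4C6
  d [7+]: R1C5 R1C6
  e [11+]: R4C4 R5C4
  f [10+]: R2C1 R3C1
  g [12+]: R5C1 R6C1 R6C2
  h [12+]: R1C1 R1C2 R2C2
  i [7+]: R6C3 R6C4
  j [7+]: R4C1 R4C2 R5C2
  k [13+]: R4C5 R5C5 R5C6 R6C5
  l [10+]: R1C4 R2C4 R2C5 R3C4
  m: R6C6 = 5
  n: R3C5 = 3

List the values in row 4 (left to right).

2 3 1 5 6 4

Cage n is a single given cell, so R3C5 = 3.
M is a freebie; hence R6C6 = 5.
The 3 cells of cage g must have sum 12, leaving R5C1 = 5.
Row 5 already has 5; hence R5C4 = 6.
Column 4 already has 6, so R4C4 = 5.
In row 3, 5 can only go at R3C3, so R3C3 = 5.
Row 2 needs a 5, and only R2C2 is open for it.
Row 1 needs a 5, and only R1C5 is open for it.
Cage d needs two cells with sum 7, so R1C6 = 2.
2 is placed in row 1, so R1C3 = 4.
Cage b's pair has sum 6, which forces R2C3 = 2.
Cage h has sum 12, leaving R1C1 = 1.
4 is placed in row 1, which forces R1C2 = 6.
Row 1 now contains 1, leaving R1C4 = 3.
Cage a needs sum 10, which forces R3C2 = 1.
Cage l needs sum 10; hence R3C4 = 2.
1 is placed in column 1, leaving R6C1 = 3.
6 is placed in column 2, leaving R6C2 = 4.
3 is placed in row 6; hence R6C3 = 6.
Row 6 already has 4, leaving R6C4 = 1.
Row 6 already has 1; hence R6C5 = 2.
Column 4 already has 1; hence R2C4 = 4.
The 4 cells of cage l must have sum 10; hence R2C5 = 1.
3 is placed in column 1, leaving R4C1 = 2.
The 3 cells of cage j must have sum 7, which forces R4C2 = 3.
Row 4 already has 3, leaving R4C3 = 1.
The 4 cells of cage k must have sum 13, so R4C5 = 6.
Row 4 already has 6, so R4C6 = 4.
The 3 cells of cage j must have sum 7, which forces R5C2 = 2.
1 is placed in column 3, leaving R5C3 = 3.
Column 5 now contains 1, so R5C5 = 4.
Column 6 already has 4, which forces R5C6 = 1.
Row 2 now contains 4; hence R2C1 = 6.
Cage c has sum 13, leaving R2C6 = 3.
Cage f needs two cells with sum 10, which forces R3C1 = 4.
Column 6 already has 4; hence R3C6 = 6.
Completed grid: 1 6 4 3 5 2 / 6 5 2 4 1 3 / 4 1 5 2 3 6 / 2 3 1 5 6 4 / 5 2 3 6 4 1 / 3 4 6 1 2 5.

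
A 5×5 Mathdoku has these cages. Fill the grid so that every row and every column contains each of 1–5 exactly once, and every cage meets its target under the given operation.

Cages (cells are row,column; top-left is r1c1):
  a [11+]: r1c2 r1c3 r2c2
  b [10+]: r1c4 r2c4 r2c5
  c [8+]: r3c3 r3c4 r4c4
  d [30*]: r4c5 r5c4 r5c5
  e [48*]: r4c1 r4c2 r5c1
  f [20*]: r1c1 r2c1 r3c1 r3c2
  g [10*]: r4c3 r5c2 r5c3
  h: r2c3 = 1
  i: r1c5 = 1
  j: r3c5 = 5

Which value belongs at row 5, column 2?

Cage i is given; hence r1c5 = 1.
Cage h is a single given cell, leaving r2c3 = 1.
Cage j is given, leaving r3c5 = 5.
Cage e has product 48, leaving r4c1 = 3.
Cage e has product 48, leaving r4c2 = 4.
Row 4 now contains 3, which forces r4c5 = 2.
The 3 cells of cage e must have product 48, which forces r5c1 = 4.
Column 5 now contains 2; hence r5c5 = 3.
The 3 cells of cage b must have sum 10, so r1c4 = 4.
The 3 cells of cage b must have sum 10; hence r2c4 = 2.
3 is placed in column 5, leaving r2c5 = 4.
Column 1 now contains 4; hence r3c1 = 1.
The 4 cells of cage f must have product 20; hence r3c2 = 2.
1 is placed in row 3, which forces r3c4 = 3.
Row 4 already has 2, which forces r4c3 = 5.
Row 4 already has 5, which forces r4c4 = 1.
Cage g has product 10, so r5c2 = 1.
Cage g has product 10, leaving r5c3 = 2.
Cage d has product 30, which forces r5c4 = 5.
Cage f has product 20; hence r1c1 = 2.
Column 2 now contains 2, which forces r1c2 = 5.
4 is placed in row 1; hence r1c3 = 3.
Row 2 already has 2; hence r2c1 = 5.
Cage a needs sum 11, leaving r2c2 = 3.
3 is placed in row 3, which forces r3c3 = 4.
Filled in: 2 5 3 4 1 / 5 3 1 2 4 / 1 2 4 3 5 / 3 4 5 1 2 / 4 1 2 5 3.

1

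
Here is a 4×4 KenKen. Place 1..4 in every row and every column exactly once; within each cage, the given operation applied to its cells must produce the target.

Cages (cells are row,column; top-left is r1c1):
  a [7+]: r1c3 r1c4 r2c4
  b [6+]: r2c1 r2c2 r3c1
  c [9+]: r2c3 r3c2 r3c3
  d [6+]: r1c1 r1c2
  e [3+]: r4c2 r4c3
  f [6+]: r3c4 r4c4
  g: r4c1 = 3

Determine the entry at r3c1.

Cage g is a single given cell, which forces r4c1 = 3.
The only place for 4 in row 4 is r4c4.
4 is placed in column 4; hence r3c4 = 2.
The 3 cells of cage a must have sum 7, so r1c3 = 3.
Cage a needs sum 7, so r1c4 = 1.
The 3 cells of cage a must have sum 7; hence r2c4 = 3.
Row 3 now contains 2, which forces r3c1 = 1.
Row 3 now contains 1; hence r3c3 = 4.
Cage b needs sum 6, which forces r2c1 = 4.
Row 2 already has 3, so r2c2 = 1.
Column 3 now contains 4, leaving r2c3 = 2.
Row 3 now contains 4, which forces r3c2 = 3.
Column 2 already has 1; hence r4c2 = 2.
Column 3 now contains 2; hence r4c3 = 1.
Column 1 now contains 4, so r1c1 = 2.
Column 2 now contains 2, leaving r1c2 = 4.
The full grid is 2 4 3 1 / 4 1 2 3 / 1 3 4 2 / 3 2 1 4.

1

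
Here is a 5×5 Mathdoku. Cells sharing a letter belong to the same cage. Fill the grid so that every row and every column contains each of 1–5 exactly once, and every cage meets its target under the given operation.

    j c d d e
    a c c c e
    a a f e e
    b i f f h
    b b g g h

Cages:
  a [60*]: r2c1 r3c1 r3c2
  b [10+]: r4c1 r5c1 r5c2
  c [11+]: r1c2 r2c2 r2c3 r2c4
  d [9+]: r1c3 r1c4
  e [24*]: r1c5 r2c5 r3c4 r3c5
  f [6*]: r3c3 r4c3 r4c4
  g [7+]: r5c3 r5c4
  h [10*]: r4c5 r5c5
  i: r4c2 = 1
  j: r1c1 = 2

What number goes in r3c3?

1

Cage j is a single given cell, leaving r1c1 = 2.
Cage i is a single given cell, leaving r4c2 = 1.
Cage f needs product 6, which forces r3c3 = 1.
Cage c has sum 11, leaving r2c4 = 1.
Cage e needs product 24, which forces r1c5 = 1.
The only place for 3 in row 1 is r1c2.
In row 4, 4 can only go at r4c1, so r4c1 = 4.
Cage a has product 60; hence r3c2 = 4.
The 3 cells of cage b must have sum 10, leaving r5c1 = 1.
Cage b has sum 10; hence r5c2 = 5.
Row 5 now contains 5, leaving r5c5 = 2.
Column 2 now contains 5, so r2c2 = 2.
The 4 cells of cage c must have sum 11; hence r2c3 = 5.
Cage e needs product 24, leaving r2c5 = 4.
Cage e has product 24; hence r3c4 = 2.
Column 5 already has 2, leaving r3c5 = 3.
Column 4 now contains 2, which forces r4c4 = 3.
Column 5 already has 2; hence r4c5 = 5.
3 is placed in column 4, so r5c4 = 4.
5 is placed in column 3, leaving r1c3 = 4.
Column 4 already has 4, leaving r1c4 = 5.
Row 2 already has 5, leaving r2c1 = 3.
Row 3 now contains 3, which forces r3c1 = 5.
3 is placed in row 4; hence r4c3 = 2.
4 is placed in row 5, leaving r5c3 = 3.
Completed grid: 2 3 4 5 1 / 3 2 5 1 4 / 5 4 1 2 3 / 4 1 2 3 5 / 1 5 3 4 2.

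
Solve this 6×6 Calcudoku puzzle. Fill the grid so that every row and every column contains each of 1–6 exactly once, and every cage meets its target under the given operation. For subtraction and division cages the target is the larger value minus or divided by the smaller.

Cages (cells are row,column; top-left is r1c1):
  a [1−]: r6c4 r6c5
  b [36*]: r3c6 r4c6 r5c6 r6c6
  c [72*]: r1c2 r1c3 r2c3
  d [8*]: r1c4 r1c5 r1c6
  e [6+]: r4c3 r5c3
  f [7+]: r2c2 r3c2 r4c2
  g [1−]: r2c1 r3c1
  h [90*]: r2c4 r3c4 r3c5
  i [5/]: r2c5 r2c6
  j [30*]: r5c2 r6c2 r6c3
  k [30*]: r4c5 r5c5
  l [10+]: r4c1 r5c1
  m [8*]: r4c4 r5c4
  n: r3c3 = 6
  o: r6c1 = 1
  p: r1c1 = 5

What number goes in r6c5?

Cage p is a single given cell, leaving r1c1 = 5.
Cage n is a single given cell, so r3c3 = 6.
O is a freebie, so r6c1 = 1.
Cage c needs product 72, so r1c2 = 6.
Cage h needs product 90, leaving r2c4 = 6.
The only place for 3 in row 1 is r1c3.
3 is placed in column 3, leaving r2c3 = 4.
Row 2 needs a 3, and only r2c1 is open for it.
The only place for 2 in row 2 is r2c2.
The 3 cells of cage j must have product 30; hence r6c3 = 2.
The only place for 3 in row 4 is r4c6.
3 is placed in column 6, leaving r6c6 = 6.
The only place for 2 in row 4 is r4c4.
Column 4 already has 2, leaving r5c4 = 4.
Column 4 already has 4; hence r1c4 = 1.
Cage l needs two cells with sum 10; hence r4c1 = 4.
Row 4 now contains 4; hence r4c2 = 1.
Row 4 now contains 1, leaving r4c3 = 5.
Row 4 now contains 5; hence r4c5 = 6.
4 is placed in row 5, leaving r5c1 = 6.
Column 3 already has 5, so r5c3 = 1.
6 is placed in column 5; hence r5c5 = 5.
1 is placed in row 5; hence r5c6 = 2.
The two cells of cage a must have difference 1, so r6c5 = 4.
Column 5 already has 4, leaving r1c5 = 2.
Column 6 already has 2, leaving r1c6 = 4.
Column 5 already has 5, so r2c5 = 1.
The two cells of cage i must have quotient 5, leaving r2c6 = 5.
Column 1 now contains 4, so r3c1 = 2.
Column 2 now contains 1; hence r3c2 = 4.
Cage h has product 90; hence r3c4 = 5.
Column 5 already has 5, so r3c5 = 3.
Column 6 already has 2, so r3c6 = 1.
5 is placed in row 5, so r5c2 = 3.
Cage j has product 30; hence r6c2 = 5.
Column 4 already has 5, which forces r6c4 = 3.
The full grid is 5 6 3 1 2 4 / 3 2 4 6 1 5 / 2 4 6 5 3 1 / 4 1 5 2 6 3 / 6 3 1 4 5 2 / 1 5 2 3 4 6.

4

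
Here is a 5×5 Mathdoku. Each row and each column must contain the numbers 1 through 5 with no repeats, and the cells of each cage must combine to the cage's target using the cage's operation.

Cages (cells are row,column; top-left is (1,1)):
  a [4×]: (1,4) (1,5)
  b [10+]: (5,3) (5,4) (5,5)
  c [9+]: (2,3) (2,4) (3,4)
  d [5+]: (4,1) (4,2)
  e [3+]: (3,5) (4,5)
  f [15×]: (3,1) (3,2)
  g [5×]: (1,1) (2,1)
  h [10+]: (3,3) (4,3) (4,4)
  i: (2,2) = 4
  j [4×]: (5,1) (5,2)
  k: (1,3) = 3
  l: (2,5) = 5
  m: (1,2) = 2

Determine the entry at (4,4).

Cage m is given, so (1,2) = 2.
K is a freebie, which forces (1,3) = 3.
Cage i is given, leaving (2,2) = 4.
L is a freebie; hence (2,5) = 5.
Column 2 now contains 4, leaving (5,2) = 1.
The two cells of cage g must have product 5, so (1,1) = 5.
Row 2 already has 5; hence (2,1) = 1.
1 is placed in row 2, which forces (2,3) = 2.
Cage c has sum 9, so (2,4) = 3.
Column 1 now contains 5; hence (3,1) = 3.
3 is placed in row 3, so (3,2) = 5.
5 is placed in row 3; hence (3,4) = 4.
Cage d's pair has sum 5, so (4,1) = 2.
Column 2 already has 1, so (4,2) = 3.
2 is placed in row 4, which forces (4,5) = 1.
Row 5 now contains 1, which forces (5,1) = 4.
2 is placed in column 3, leaving (5,3) = 5.
5 is placed in row 5, which forces (5,4) = 2.
Row 5 now contains 2, so (5,5) = 3.
Column 4 now contains 4, leaving (1,4) = 1.
Column 5 already has 1, so (1,5) = 4.
4 is placed in row 3, which forces (3,3) = 1.
Column 5 already has 1; hence (3,5) = 2.
5 is placed in column 3; hence (4,3) = 4.
1 is placed in row 4; hence (4,4) = 5.
The full grid is 5 2 3 1 4 / 1 4 2 3 5 / 3 5 1 4 2 / 2 3 4 5 1 / 4 1 5 2 3.

5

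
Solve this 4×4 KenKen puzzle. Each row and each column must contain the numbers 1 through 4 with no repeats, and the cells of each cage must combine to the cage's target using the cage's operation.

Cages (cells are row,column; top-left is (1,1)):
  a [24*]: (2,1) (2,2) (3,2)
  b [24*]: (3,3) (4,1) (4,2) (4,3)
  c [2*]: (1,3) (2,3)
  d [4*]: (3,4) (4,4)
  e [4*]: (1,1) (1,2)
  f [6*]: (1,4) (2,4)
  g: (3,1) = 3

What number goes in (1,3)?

2

Cage g is given, leaving (3,1) = 3.
The 3 cells of cage a must have product 24, which forces (2,2) = 3.
Row 2 already has 3, so (2,4) = 2.
Cage c's pair has product 2, so (1,3) = 2.
Column 4 now contains 2, so (1,4) = 3.
2 is placed in row 2; hence (2,1) = 4.
2 is placed in row 2, which forces (2,3) = 1.
Cage a has product 24, which forces (3,2) = 2.
Column 3 already has 1; hence (3,3) = 4.
Row 3 now contains 4, which forces (3,4) = 1.
Cage b has product 24; hence (4,3) = 3.
Column 4 now contains 1, so (4,4) = 4.
Column 1 now contains 4, leaving (1,1) = 1.
Cage e needs two cells with product 4; hence (1,2) = 4.
The 4 cells of cage b must have product 24, leaving (4,1) = 2.
4 is placed in row 4; hence (4,2) = 1.
Filled in: 1 4 2 3 / 4 3 1 2 / 3 2 4 1 / 2 1 3 4.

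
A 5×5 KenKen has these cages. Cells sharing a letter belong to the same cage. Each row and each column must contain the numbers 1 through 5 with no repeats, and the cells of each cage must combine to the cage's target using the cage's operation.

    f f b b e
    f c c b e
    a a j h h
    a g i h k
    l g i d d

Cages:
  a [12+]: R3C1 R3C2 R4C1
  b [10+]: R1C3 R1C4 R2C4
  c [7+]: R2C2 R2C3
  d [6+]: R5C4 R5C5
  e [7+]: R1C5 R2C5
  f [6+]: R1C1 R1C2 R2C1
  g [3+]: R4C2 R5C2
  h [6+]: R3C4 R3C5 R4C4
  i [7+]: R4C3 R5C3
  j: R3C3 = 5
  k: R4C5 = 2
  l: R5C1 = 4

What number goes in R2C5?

3

Cage j is a single given cell, so R3C3 = 5.
K is a freebie, so R4C5 = 2.
Cage l is given, leaving R5C1 = 4.
Cage a has sum 12, which forces R3C1 = 3.
The 3 cells of cage a must have sum 12, so R3C2 = 4.
Row 3 now contains 4, so R3C4 = 2.
3 is placed in row 3, leaving R3C5 = 1.
Cage a needs sum 12; hence R4C1 = 5.
2 is placed in row 4, so R4C2 = 1.
Cage i's pair has sum 7, leaving R4C3 = 4.
Row 4 now contains 1, which forces R4C4 = 3.
Cage g's pair has sum 3, which forces R5C2 = 2.
Cage i needs two cells with sum 7, so R5C3 = 3.
1 is placed in column 5, so R5C5 = 5.
2 is placed in column 2; hence R1C2 = 3.
The 3 cells of cage b must have sum 10, leaving R1C3 = 1.
3 is placed in row 1; hence R1C5 = 4.
The two cells of cage c must have sum 7, so R2C2 = 5.
Column 3 now contains 3, which forces R2C3 = 2.
5 is placed in row 2, so R2C4 = 4.
Column 5 now contains 4, which forces R2C5 = 3.
5 is placed in row 5, which forces R5C4 = 1.
1 is placed in row 1; hence R1C1 = 2.
Row 1 now contains 4, which forces R1C4 = 5.
Row 2 already has 2, leaving R2C1 = 1.
The full grid is 2 3 1 5 4 / 1 5 2 4 3 / 3 4 5 2 1 / 5 1 4 3 2 / 4 2 3 1 5.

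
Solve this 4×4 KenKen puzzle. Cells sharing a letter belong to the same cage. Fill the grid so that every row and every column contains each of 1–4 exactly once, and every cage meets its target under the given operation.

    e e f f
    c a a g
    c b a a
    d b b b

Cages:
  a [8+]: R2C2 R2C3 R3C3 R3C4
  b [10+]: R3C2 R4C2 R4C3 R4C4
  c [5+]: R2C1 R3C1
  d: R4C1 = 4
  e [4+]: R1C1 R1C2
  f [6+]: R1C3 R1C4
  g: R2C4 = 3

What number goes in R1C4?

Cage g is given, so R2C4 = 3.
D is a freebie, leaving R4C1 = 4.
Cage c's pair has sum 5, which forces R2C1 = 2.
Cage c's pair has sum 5, so R3C1 = 3.
Cage b needs sum 10, which forces R3C2 = 4.
Column 1 now contains 3; hence R1C1 = 1.
Cage e's pair has sum 4, leaving R1C2 = 3.
Column 2 now contains 4, so R2C2 = 1.
Cage a needs sum 8, leaving R2C3 = 4.
Column 2 already has 1, which forces R4C2 = 2.
Row 4 already has 2, leaving R4C4 = 1.
Column 3 now contains 4, leaving R1C3 = 2.
Cage f needs two cells with sum 6, which forces R1C4 = 4.
Cage a has sum 8, which forces R3C3 = 1.
Column 4 already has 1; hence R3C4 = 2.
1 is placed in row 4; hence R4C3 = 3.
The full grid is 1 3 2 4 / 2 1 4 3 / 3 4 1 2 / 4 2 3 1.

4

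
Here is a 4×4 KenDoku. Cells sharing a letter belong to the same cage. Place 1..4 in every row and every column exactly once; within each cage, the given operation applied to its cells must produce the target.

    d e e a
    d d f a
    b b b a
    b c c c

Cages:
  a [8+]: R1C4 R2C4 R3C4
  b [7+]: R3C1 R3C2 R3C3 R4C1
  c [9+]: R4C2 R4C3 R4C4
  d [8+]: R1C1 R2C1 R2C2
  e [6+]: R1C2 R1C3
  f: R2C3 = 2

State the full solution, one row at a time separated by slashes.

Cage f is a single given cell; hence R2C3 = 2.
The 4 cells of cage b must have sum 7, leaving R4C1 = 1.
Cage e needs two cells with sum 6; hence R1C2 = 2.
Column 3 now contains 2, so R1C3 = 4.
The 3 cells of cage d must have sum 8, so R2C2 = 1.
Column 2 already has 1, so R3C2 = 3.
Row 3 already has 3; hence R3C3 = 1.
Row 3 already has 1; hence R3C4 = 4.
Column 2 now contains 3, which forces R4C2 = 4.
4 is placed in column 3; hence R4C3 = 3.
3 is placed in row 4, leaving R4C4 = 2.
4 is placed in row 1, which forces R1C1 = 3.
Cage a needs sum 8, leaving R1C4 = 1.
The 3 cells of cage d must have sum 8, leaving R2C1 = 4.
4 is placed in column 4, leaving R2C4 = 3.
Row 3 already has 3, leaving R3C1 = 2.

3 2 4 1 / 4 1 2 3 / 2 3 1 4 / 1 4 3 2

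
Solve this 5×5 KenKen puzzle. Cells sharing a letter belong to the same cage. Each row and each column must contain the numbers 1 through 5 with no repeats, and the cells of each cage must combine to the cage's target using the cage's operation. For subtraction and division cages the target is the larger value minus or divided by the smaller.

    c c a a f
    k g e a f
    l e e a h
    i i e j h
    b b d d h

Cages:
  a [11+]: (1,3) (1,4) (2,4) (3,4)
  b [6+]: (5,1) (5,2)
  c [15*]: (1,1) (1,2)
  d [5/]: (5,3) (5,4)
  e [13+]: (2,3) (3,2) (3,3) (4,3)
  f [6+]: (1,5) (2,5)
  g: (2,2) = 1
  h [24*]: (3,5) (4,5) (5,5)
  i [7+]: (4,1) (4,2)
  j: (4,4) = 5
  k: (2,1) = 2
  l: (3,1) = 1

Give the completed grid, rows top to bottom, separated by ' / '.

5 3 2 4 1 / 2 1 4 3 5 / 1 5 3 2 4 / 3 4 1 5 2 / 4 2 5 1 3

K is a freebie, so (2,1) = 2.
G is a freebie, which forces (2,2) = 1.
L is a freebie; hence (3,1) = 1.
Cage j is given, leaving (4,4) = 5.
5 is placed in column 4, so (5,4) = 1.
Cage a needs sum 11; hence (1,3) = 2.
Row 1 now contains 2; hence (1,5) = 1.
Cage a needs sum 11, so (3,4) = 2.
Cage b's pair has sum 6, leaving (5,1) = 4.
The two cells of cage b must have sum 6, leaving (5,2) = 2.
Row 5 now contains 1, leaving (5,3) = 5.
Row 5 already has 2; hence (5,5) = 3.
The two cells of cage f must have sum 6, so (2,5) = 5.
Cage e has sum 13; hence (3,2) = 5.
Column 5 already has 3, leaving (3,5) = 4.
Column 1 now contains 4, which forces (4,1) = 3.
The two cells of cage i must have sum 7, so (4,2) = 4.
Cage e needs sum 13, so (4,3) = 1.
Cage h needs product 24, leaving (4,5) = 2.
Column 1 already has 3, leaving (1,1) = 5.
5 is placed in column 2; hence (1,2) = 3.
Row 1 already has 3; hence (1,4) = 4.
The 4 cells of cage e must have sum 13; hence (2,3) = 4.
Column 4 now contains 4, leaving (2,4) = 3.
4 is placed in row 3, which forces (3,3) = 3.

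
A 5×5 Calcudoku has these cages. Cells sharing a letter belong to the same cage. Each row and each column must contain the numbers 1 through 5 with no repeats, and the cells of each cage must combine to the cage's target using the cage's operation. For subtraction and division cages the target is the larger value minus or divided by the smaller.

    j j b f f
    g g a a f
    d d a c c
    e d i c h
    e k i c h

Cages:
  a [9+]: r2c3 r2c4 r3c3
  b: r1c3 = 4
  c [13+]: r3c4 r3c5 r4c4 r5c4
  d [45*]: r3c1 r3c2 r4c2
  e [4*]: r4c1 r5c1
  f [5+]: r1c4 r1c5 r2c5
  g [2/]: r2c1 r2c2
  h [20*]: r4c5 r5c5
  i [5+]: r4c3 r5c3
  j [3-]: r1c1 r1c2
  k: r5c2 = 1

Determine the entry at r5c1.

4

B is a freebie, which forces r1c3 = 4.
The 3 cells of cage d must have product 45, which forces r3c1 = 3.
Cage d has product 45, which forces r3c2 = 5.
Cage d needs product 45; hence r4c2 = 3.
Cage k is a single given cell; hence r5c2 = 1.
Cage j needs two cells with difference 3, so r1c1 = 5.
1 is placed in column 2, which forces r1c2 = 2.
Row 1 now contains 2, which forces r1c4 = 1.
Row 1 now contains 1, leaving r1c5 = 3.
Column 2 already has 2, leaving r2c2 = 4.
Cage e needs two cells with product 4, leaving r4c1 = 1.
Cage i's pair has sum 5, so r4c3 = 2.
Row 5 already has 1, so r5c1 = 4.
Cage i's pair has sum 5, leaving r5c3 = 3.
Row 5 now contains 4, leaving r5c5 = 5.
1 is placed in column 1, which forces r2c1 = 2.
Column 3 already has 3, which forces r2c3 = 5.
Cage a has sum 9, which forces r2c4 = 3.
Cage f needs sum 5; hence r2c5 = 1.
Column 3 now contains 2, which forces r3c3 = 1.
The 4 cells of cage c must have sum 13, leaving r3c4 = 4.
The 4 cells of cage c must have sum 13, which forces r3c5 = 2.
Cage c needs sum 13, so r4c4 = 5.
Column 5 already has 5, leaving r4c5 = 4.
5 is placed in row 5, so r5c4 = 2.
Filled in: 5 2 4 1 3 / 2 4 5 3 1 / 3 5 1 4 2 / 1 3 2 5 4 / 4 1 3 2 5.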